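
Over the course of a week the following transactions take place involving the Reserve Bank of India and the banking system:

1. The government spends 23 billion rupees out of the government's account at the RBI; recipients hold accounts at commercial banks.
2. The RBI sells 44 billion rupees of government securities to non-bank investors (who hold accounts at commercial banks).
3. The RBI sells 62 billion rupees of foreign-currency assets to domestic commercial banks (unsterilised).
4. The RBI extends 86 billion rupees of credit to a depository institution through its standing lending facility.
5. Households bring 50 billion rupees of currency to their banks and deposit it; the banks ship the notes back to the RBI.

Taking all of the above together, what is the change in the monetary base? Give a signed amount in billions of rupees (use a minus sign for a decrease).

RBI balance sheet:
  Assets:      Securities −44B, Loans to banks +86B, Foreign assets −62B
  Liabilities: Bank reserves +53B, Currency in circulation −50B, Government deposits −23B
Commercial banking system:
  Assets:      Reserves at CB +53B, Foreign assets +62B
  Liabilities: Checkable deposits +29B, Borrowings from CB +86B
Monetary base = currency + reserves: −50B + (+53B) = +3 billion.

+3 billion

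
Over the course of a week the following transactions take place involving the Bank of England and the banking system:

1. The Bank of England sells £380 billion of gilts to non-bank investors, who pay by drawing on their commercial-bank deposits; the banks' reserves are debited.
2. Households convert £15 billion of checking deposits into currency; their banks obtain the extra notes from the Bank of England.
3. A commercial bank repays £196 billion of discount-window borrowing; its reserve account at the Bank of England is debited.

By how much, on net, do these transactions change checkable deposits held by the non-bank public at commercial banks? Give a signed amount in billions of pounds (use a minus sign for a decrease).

-£395 billion

Asset sale (to non-banks) £380 billion: non-bank counterparties' bank balances fall → −£380B.
Currency withdrawal £15 billion: non-bank counterparties' bank balances fall → −£15B.
Discount-window repayment £196 billion: the counterparty is a bank, so public deposits are unchanged → 0.
Net: −380 − 15 + 0 = -£395 billion.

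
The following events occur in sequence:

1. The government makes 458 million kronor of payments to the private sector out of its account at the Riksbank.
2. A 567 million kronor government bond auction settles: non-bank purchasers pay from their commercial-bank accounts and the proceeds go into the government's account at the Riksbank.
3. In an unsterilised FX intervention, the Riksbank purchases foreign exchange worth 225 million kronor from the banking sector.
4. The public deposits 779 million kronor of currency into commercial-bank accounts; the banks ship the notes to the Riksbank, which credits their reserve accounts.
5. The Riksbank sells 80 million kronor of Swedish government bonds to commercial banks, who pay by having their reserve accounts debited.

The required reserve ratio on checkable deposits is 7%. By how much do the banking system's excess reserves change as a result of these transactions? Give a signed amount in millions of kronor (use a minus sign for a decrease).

Government spending 458 million kronor: reserves +458M, deposits +458M.
Government account inflow 567 million kronor: reserves −567M, deposits −567M.
FX purchase 225 million kronor: reserves +225M, deposits 0.
Currency deposit 779 million kronor: reserves +779M, deposits +779M.
OMO sale (to banks) 80 million kronor: reserves −80M, deposits 0.
Totals: Δreserves = +815M, Δdeposits = +670M.
Δrequired reserves = 7% × +670M = +46.9M.
Δexcess reserves = Δreserves − Δrequired = +815M − (+46.9M) = +768.1 million.

+768.1 million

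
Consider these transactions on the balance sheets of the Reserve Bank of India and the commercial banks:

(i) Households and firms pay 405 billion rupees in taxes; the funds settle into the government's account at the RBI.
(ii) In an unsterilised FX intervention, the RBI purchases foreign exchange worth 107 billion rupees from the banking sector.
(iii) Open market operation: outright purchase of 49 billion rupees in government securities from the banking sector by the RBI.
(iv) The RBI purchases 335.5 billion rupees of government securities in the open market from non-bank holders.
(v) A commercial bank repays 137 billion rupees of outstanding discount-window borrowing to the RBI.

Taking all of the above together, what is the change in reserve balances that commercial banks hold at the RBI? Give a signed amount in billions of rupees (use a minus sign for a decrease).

RBI balance sheet:
  Assets:      Securities +384.5B, Loans to banks −137B, Foreign assets +107B
  Liabilities: Bank reserves −50.5B, Government deposits +405B
Commercial banking system:
  Assets:      Reserves at CB −50.5B, Securities −49B, Foreign assets −107B
  Liabilities: Checkable deposits −69.5B, Borrowings from CB −137B
So the change in reserve balances that commercial banks hold at the RBI is -50.5 billion.

-50.5 billion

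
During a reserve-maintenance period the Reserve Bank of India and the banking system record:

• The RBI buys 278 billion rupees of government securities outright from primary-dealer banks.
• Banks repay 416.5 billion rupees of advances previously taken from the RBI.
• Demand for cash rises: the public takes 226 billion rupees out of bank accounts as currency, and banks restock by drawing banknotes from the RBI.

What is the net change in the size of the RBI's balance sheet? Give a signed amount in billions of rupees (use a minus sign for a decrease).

OMO purchase (from banks) 278 billion rupees: an RBI asset is acquired → +278B.
Discount-window repayment 416.5 billion rupees: an RBI asset is shed → −416.5B.
Currency withdrawal 226 billion rupees: only the composition of liabilities changes → 0.
Net: 278 − 416.5 + 0 = -138.5 billion.

-138.5 billion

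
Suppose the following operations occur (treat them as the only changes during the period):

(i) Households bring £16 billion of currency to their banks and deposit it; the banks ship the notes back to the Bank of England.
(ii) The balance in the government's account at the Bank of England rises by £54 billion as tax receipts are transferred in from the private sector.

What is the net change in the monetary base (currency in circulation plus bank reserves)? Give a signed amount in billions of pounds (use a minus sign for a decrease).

Bank of England balance sheet:
  Assets:      no change
  Liabilities: Bank reserves −£38B, Currency in circulation −£16B, Government deposits +£54B
Commercial banking system:
  Assets:      Reserves at CB −£38B
  Liabilities: Checkable deposits −£38B
Monetary base = currency + reserves: −£16B + (−£38B) = -£54 billion.

-£54 billion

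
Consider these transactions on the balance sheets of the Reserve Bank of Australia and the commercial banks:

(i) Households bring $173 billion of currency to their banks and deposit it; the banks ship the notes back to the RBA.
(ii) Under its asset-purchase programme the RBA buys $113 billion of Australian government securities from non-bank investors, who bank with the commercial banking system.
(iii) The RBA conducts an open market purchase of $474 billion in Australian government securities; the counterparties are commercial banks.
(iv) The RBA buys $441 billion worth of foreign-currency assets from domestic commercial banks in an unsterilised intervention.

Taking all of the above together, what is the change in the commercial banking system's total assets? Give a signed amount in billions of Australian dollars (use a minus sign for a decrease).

RBA balance sheet:
  Assets:      Securities +$587B, Foreign assets +$441B
  Liabilities: Bank reserves +$1201B, Currency in circulation −$173B
Commercial banking system:
  Assets:      Reserves at CB +$1201B, Securities −$474B, Foreign assets −$441B
  Liabilities: Checkable deposits +$286B
Change in total bank assets = +$286 billion.

+$286 billion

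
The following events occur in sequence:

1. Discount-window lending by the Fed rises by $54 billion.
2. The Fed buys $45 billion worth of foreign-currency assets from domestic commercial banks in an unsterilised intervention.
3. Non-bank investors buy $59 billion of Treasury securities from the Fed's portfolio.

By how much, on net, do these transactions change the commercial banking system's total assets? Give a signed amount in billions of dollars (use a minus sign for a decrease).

-$5 billion

Fed balance sheet:
  Assets:      Securities −$59B, Loans to banks +$54B, Foreign assets +$45B
  Liabilities: Bank reserves +$40B
Commercial banking system:
  Assets:      Reserves at CB +$40B, Foreign assets −$45B
  Liabilities: Checkable deposits −$59B, Borrowings from CB +$54B
Change in total bank assets = -$5 billion.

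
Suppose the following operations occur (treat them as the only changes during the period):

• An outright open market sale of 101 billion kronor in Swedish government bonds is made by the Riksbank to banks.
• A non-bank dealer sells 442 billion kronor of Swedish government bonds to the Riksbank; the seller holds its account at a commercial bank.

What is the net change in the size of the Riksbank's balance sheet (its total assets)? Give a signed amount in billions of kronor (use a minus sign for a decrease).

Riksbank balance sheet:
  Assets:      Securities +341B
  Liabilities: Bank reserves +341B
Commercial banking system:
  Assets:      Reserves at CB +341B, Securities +101B
  Liabilities: Checkable deposits +442B
Change in total Riksbank assets = +341 billion.

+341 billion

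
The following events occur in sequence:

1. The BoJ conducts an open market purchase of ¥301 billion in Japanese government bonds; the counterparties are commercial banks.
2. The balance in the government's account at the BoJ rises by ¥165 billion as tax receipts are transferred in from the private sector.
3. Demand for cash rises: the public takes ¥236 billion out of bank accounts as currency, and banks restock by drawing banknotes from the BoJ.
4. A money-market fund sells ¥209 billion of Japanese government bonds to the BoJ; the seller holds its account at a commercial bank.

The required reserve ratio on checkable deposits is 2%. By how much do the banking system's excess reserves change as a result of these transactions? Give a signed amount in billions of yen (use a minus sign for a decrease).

+¥112.84 billion

OMO purchase (from banks) ¥301 billion: reserves +¥301B, deposits 0.
Government account inflow ¥165 billion: reserves −¥165B, deposits −¥165B.
Currency withdrawal ¥236 billion: reserves −¥236B, deposits −¥236B.
Asset purchase (from non-banks) ¥209 billion: reserves +¥209B, deposits +¥209B.
Totals: Δreserves = +¥109B, Δdeposits = −¥192B.
Δrequired reserves = 2% × −¥192B = −¥3.84B.
Δexcess reserves = Δreserves − Δrequired = +¥109B − (−¥3.84B) = +¥112.84 billion.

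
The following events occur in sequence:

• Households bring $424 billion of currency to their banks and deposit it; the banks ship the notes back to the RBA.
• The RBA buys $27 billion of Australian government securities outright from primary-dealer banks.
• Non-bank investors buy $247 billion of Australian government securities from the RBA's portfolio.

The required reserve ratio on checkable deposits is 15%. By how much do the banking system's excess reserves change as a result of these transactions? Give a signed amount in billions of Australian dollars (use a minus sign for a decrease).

Currency deposit $424 billion: reserves +$424B, deposits +$424B.
OMO purchase (from banks) $27 billion: reserves +$27B, deposits 0.
Asset sale (to non-banks) $247 billion: reserves −$247B, deposits −$247B.
Totals: Δreserves = +$204B, Δdeposits = +$177B.
Δrequired reserves = 15% × +$177B = +$26.55B.
Δexcess reserves = Δreserves − Δrequired = +$204B − (+$26.55B) = +$177.45 billion.

+$177.45 billion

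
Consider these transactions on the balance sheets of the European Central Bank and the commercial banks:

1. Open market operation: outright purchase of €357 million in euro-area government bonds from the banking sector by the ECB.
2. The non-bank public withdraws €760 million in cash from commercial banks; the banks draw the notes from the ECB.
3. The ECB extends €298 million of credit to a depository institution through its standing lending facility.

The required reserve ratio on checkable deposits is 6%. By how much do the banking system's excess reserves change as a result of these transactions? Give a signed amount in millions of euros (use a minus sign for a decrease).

-€59.4 million

OMO purchase (from banks) €357 million: reserves +€357M, deposits 0.
Currency withdrawal €760 million: reserves −€760M, deposits −€760M.
Discount-window loan €298 million: reserves +€298M, deposits 0.
Totals: Δreserves = −€105M, Δdeposits = −€760M.
Δrequired reserves = 6% × −€760M = −€45.6M.
Δexcess reserves = Δreserves − Δrequired = −€105M − (−€45.6M) = -€59.4 million.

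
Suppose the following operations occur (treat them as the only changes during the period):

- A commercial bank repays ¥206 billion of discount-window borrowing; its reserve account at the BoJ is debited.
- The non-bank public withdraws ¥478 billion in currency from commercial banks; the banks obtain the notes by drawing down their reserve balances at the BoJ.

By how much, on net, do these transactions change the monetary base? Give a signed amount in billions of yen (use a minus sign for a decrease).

BoJ balance sheet:
  Assets:      Loans to banks −¥206B
  Liabilities: Bank reserves −¥684B, Currency in circulation +¥478B
Commercial banking system:
  Assets:      Reserves at CB −¥684B
  Liabilities: Checkable deposits −¥478B, Borrowings from CB −¥206B
Monetary base = currency + reserves: +¥478B + (−¥684B) = -¥206 billion.

-¥206 billion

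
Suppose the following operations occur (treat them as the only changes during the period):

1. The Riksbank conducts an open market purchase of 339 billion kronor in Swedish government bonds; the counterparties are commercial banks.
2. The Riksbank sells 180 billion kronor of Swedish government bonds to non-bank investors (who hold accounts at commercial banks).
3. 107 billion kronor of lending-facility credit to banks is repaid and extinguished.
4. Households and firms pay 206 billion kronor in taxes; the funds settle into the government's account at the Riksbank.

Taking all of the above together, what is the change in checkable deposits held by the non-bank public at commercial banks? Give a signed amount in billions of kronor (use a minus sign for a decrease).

OMO purchase (from banks) 339 billion kronor: the counterparty is a bank, so public deposits are unchanged → 0.
Asset sale (to non-banks) 180 billion kronor: non-bank counterparties' bank balances fall → −180B.
Discount-window repayment 107 billion kronor: the counterparty is a bank, so public deposits are unchanged → 0.
Government account inflow 206 billion kronor: non-bank counterparties' bank balances fall → −206B.
Net: 0 − 180 + 0 − 206 = -386 billion.

-386 billion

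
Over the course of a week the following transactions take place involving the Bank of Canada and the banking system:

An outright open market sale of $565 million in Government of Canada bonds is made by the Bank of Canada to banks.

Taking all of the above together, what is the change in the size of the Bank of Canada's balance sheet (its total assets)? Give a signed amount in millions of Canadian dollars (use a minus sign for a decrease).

-$565 million

OMO sale (to banks) $565 million: a Bank of Canada asset is shed → −$565M.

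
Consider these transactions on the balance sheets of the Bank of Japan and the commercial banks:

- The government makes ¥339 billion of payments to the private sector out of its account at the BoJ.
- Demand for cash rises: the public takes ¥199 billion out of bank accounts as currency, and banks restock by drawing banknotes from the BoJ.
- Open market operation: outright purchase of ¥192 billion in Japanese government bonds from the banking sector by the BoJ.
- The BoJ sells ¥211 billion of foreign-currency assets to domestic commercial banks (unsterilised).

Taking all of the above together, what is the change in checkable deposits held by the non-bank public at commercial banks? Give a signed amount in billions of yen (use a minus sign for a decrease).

+¥140 billion

Government spending ¥339 billion: non-bank counterparties' bank balances rise → +¥339B.
Currency withdrawal ¥199 billion: non-bank counterparties' bank balances fall → −¥199B.
OMO purchase (from banks) ¥192 billion: the counterparty is a bank, so public deposits are unchanged → 0.
FX sale ¥211 billion: the counterparty is a bank, so public deposits are unchanged → 0.
Net: 339 − 199 + 0 + 0 = +¥140 billion.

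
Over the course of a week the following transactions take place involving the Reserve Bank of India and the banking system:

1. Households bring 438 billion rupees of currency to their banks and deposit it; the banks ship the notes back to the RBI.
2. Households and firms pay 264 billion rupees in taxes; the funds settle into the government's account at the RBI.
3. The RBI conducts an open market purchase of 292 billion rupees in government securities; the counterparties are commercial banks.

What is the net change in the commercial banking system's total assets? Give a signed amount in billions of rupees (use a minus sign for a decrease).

+174 billion

RBI balance sheet:
  Assets:      Securities +292B
  Liabilities: Bank reserves +466B, Currency in circulation −438B, Government deposits +264B
Commercial banking system:
  Assets:      Reserves at CB +466B, Securities −292B
  Liabilities: Checkable deposits +174B
Change in total bank assets = +174 billion.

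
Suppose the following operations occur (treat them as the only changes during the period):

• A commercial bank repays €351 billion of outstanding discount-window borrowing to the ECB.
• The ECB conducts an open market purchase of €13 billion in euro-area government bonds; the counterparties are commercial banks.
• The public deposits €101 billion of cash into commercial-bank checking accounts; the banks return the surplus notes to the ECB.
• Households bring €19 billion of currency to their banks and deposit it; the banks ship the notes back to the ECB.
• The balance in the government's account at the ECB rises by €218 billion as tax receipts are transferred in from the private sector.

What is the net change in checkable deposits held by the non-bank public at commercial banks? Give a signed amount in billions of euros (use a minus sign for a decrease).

-€98 billion

Discount-window repayment €351 billion: the counterparty is a bank, so public deposits are unchanged → 0.
OMO purchase (from banks) €13 billion: the counterparty is a bank, so public deposits are unchanged → 0.
Currency deposit €101 billion: non-bank counterparties' bank balances rise → +€101B.
Currency deposit €19 billion: non-bank counterparties' bank balances rise → +€19B.
Government account inflow €218 billion: non-bank counterparties' bank balances fall → −€218B.
Net: 0 + 0 + 101 + 19 − 218 = -€98 billion.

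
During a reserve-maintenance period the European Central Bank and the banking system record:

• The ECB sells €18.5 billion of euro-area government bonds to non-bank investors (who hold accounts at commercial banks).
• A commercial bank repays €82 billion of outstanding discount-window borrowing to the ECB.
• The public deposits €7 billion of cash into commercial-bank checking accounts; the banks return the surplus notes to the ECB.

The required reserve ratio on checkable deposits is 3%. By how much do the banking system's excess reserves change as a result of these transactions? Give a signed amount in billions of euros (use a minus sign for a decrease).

-€93.155 billion

Asset sale (to non-banks) €18.5 billion: reserves −€18.5B, deposits −€18.5B.
Discount-window repayment €82 billion: reserves −€82B, deposits 0.
Currency deposit €7 billion: reserves +€7B, deposits +€7B.
Totals: Δreserves = −€93.5B, Δdeposits = −€11.5B.
Δrequired reserves = 3% × −€11.5B = −€0.345B.
Δexcess reserves = Δreserves − Δrequired = −€93.5B − (−€0.345B) = -€93.155 billion.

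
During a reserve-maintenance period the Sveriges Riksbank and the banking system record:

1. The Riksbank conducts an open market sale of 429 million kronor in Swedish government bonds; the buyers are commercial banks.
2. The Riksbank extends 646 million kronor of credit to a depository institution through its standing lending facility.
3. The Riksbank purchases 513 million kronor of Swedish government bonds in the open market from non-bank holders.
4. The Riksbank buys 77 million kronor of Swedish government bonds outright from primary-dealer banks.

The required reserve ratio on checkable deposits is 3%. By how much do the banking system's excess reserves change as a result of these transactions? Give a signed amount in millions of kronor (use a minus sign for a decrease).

OMO sale (to banks) 429 million kronor: reserves −429M, deposits 0.
Discount-window loan 646 million kronor: reserves +646M, deposits 0.
Asset purchase (from non-banks) 513 million kronor: reserves +513M, deposits +513M.
OMO purchase (from banks) 77 million kronor: reserves +77M, deposits 0.
Totals: Δreserves = +807M, Δdeposits = +513M.
Δrequired reserves = 3% × +513M = +15.39M.
Δexcess reserves = Δreserves − Δrequired = +807M − (+15.39M) = +791.61 million.

+791.61 million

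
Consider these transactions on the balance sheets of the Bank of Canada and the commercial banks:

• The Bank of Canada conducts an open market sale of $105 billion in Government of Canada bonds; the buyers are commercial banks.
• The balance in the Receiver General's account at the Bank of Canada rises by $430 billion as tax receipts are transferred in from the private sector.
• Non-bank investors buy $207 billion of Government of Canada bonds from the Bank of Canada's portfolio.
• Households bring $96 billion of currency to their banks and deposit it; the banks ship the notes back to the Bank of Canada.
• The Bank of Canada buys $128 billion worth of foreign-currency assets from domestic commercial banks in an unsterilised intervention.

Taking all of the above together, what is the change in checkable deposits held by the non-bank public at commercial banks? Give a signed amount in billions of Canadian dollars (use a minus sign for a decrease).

-$541 billion

OMO sale (to banks) $105 billion: the counterparty is a bank, so public deposits are unchanged → 0.
Government account inflow $430 billion: non-bank counterparties' bank balances fall → −$430B.
Asset sale (to non-banks) $207 billion: non-bank counterparties' bank balances fall → −$207B.
Currency deposit $96 billion: non-bank counterparties' bank balances rise → +$96B.
FX purchase $128 billion: the counterparty is a bank, so public deposits are unchanged → 0.
Net: 0 − 430 − 207 + 96 + 0 = -$541 billion.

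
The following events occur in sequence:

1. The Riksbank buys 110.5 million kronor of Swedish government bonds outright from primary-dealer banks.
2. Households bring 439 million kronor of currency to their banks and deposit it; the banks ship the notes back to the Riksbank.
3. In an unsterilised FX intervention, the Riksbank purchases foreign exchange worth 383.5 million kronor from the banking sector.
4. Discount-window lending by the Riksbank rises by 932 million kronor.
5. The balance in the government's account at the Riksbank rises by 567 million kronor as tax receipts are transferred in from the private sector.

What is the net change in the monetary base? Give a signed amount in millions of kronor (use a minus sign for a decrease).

+859 million

Riksbank balance sheet:
  Assets:      Securities +110.5M, Loans to banks +932M, Foreign assets +383.5M
  Liabilities: Bank reserves +1298M, Currency in circulation −439M, Government deposits +567M
Commercial banking system:
  Assets:      Reserves at CB +1298M, Securities −110.5M, Foreign assets −383.5M
  Liabilities: Checkable deposits −128M, Borrowings from CB +932M
Monetary base = currency + reserves: −439M + (+1298M) = +859 million.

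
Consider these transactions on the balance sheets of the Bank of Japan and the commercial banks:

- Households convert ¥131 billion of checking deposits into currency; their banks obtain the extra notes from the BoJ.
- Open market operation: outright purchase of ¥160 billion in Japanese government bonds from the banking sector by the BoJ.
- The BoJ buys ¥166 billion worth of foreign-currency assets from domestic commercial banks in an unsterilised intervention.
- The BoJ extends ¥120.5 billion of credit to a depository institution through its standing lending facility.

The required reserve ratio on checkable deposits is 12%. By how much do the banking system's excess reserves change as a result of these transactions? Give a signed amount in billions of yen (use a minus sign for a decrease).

+¥331.22 billion

Currency withdrawal ¥131 billion: reserves −¥131B, deposits −¥131B.
OMO purchase (from banks) ¥160 billion: reserves +¥160B, deposits 0.
FX purchase ¥166 billion: reserves +¥166B, deposits 0.
Discount-window loan ¥120.5 billion: reserves +¥120.5B, deposits 0.
Totals: Δreserves = +¥315.5B, Δdeposits = −¥131B.
Δrequired reserves = 12% × −¥131B = −¥15.72B.
Δexcess reserves = Δreserves − Δrequired = +¥315.5B − (−¥15.72B) = +¥331.22 billion.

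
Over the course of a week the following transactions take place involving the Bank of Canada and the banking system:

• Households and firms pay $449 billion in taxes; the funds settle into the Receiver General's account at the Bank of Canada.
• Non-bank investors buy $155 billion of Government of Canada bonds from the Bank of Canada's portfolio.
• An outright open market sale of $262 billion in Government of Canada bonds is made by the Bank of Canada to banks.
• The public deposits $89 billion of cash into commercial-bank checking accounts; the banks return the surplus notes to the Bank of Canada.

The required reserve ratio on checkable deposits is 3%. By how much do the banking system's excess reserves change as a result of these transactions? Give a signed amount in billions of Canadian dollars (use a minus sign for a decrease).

Government account inflow $449 billion: reserves −$449B, deposits −$449B.
Asset sale (to non-banks) $155 billion: reserves −$155B, deposits −$155B.
OMO sale (to banks) $262 billion: reserves −$262B, deposits 0.
Currency deposit $89 billion: reserves +$89B, deposits +$89B.
Totals: Δreserves = −$777B, Δdeposits = −$515B.
Δrequired reserves = 3% × −$515B = −$15.45B.
Δexcess reserves = Δreserves − Δrequired = −$777B − (−$15.45B) = -$761.55 billion.

-$761.55 billion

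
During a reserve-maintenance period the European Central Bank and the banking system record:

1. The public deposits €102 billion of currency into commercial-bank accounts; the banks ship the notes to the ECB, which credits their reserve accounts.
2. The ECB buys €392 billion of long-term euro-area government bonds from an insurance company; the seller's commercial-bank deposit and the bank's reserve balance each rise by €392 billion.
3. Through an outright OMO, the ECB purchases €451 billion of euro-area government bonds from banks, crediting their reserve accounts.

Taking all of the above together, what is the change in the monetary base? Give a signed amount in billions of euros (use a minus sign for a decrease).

Currency deposit €102 billion: just a shift between currency and reserves — both are base money → 0.
Asset purchase (from non-banks) €392 billion: ECB balance sheet expands → +€392B.
OMO purchase (from banks) €451 billion: ECB balance sheet expands → +€451B.
Net: 0 + 392 + 451 = +€843 billion.

+€843 billion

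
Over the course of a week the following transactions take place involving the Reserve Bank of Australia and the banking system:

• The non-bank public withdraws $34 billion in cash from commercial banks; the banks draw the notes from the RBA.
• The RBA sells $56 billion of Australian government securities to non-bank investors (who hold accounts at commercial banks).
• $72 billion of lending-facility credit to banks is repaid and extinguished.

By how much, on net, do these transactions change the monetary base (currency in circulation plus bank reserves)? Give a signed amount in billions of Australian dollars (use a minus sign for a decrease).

-$128 billion

Currency withdrawal $34 billion: just a shift between currency and reserves — both are base money → 0.
Asset sale (to non-banks) $56 billion: RBA balance sheet contracts → −$56B.
Discount-window repayment $72 billion: RBA balance sheet contracts → −$72B.
Net: 0 − 56 − 72 = -$128 billion.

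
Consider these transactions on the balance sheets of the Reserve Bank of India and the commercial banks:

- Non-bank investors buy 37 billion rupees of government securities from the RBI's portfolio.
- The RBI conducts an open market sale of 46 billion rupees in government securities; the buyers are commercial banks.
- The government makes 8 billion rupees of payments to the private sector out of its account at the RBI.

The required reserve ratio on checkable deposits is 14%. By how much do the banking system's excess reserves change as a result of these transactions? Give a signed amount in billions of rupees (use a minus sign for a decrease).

Asset sale (to non-banks) 37 billion rupees: reserves −37B, deposits −37B.
OMO sale (to banks) 46 billion rupees: reserves −46B, deposits 0.
Government spending 8 billion rupees: reserves +8B, deposits +8B.
Totals: Δreserves = −75B, Δdeposits = −29B.
Δrequired reserves = 14% × −29B = −4.06B.
Δexcess reserves = Δreserves − Δrequired = −75B − (−4.06B) = -70.94 billion.

-70.94 billion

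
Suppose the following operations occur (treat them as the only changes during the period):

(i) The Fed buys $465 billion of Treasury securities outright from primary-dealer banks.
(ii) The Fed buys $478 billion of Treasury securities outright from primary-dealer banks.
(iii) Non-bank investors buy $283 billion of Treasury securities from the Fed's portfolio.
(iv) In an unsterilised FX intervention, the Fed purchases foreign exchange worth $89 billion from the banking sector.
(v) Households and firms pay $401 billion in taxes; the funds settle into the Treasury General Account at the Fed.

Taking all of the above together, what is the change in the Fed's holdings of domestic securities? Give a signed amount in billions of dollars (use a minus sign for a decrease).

Fed balance sheet:
  Assets:      Securities +$660B, Foreign assets +$89B
  Liabilities: Bank reserves +$348B, Government deposits +$401B
Commercial banking system:
  Assets:      Reserves at CB +$348B, Securities −$943B, Foreign assets −$89B
  Liabilities: Checkable deposits −$684B
So the change in the Fed's holdings of domestic securities is +$660 billion.

+$660 billion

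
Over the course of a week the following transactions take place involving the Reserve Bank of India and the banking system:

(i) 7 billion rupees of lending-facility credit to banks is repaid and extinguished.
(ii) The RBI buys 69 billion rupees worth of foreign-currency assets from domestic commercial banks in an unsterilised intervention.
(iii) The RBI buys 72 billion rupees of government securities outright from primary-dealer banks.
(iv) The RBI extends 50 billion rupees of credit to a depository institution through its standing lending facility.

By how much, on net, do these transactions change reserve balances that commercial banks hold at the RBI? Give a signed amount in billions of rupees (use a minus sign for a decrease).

+184 billion

Discount-window repayment 7 billion rupees: repayment is debited from reserves → −7B.
FX purchase 69 billion rupees: the RBI pays by crediting reserve accounts → +69B.
OMO purchase (from banks) 72 billion rupees: the RBI pays by crediting reserve accounts → +72B.
Discount-window loan 50 billion rupees: the loan is credited to the bank's reserve account → +50B.
Net: −7 + 69 + 72 + 50 = +184 billion.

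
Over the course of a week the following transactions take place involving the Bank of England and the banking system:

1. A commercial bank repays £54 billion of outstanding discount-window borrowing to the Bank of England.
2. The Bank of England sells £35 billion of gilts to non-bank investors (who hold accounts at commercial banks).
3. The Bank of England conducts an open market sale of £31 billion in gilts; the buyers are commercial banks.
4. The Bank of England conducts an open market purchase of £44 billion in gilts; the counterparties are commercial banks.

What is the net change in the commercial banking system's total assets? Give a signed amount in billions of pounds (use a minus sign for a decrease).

Bank of England balance sheet:
  Assets:      Securities −£22B, Loans to banks −£54B
  Liabilities: Bank reserves −£76B
Commercial banking system:
  Assets:      Reserves at CB −£76B, Securities −£13B
  Liabilities: Checkable deposits −£35B, Borrowings from CB −£54B
Change in total bank assets = -£89 billion.

-£89 billion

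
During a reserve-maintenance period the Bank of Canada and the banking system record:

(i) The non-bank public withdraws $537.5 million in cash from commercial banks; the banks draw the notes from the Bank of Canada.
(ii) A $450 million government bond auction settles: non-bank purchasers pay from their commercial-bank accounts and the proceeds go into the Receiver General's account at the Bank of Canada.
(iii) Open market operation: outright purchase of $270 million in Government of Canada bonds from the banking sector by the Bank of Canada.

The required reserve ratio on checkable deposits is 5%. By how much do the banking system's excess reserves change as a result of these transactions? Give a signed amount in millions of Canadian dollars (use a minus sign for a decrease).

-$668.125 million

Currency withdrawal $537.5 million: reserves −$537.5M, deposits −$537.5M.
Government account inflow $450 million: reserves −$450M, deposits −$450M.
OMO purchase (from banks) $270 million: reserves +$270M, deposits 0.
Totals: Δreserves = −$717.5M, Δdeposits = −$987.5M.
Δrequired reserves = 5% × −$987.5M = −$49.375M.
Δexcess reserves = Δreserves − Δrequired = −$717.5M − (−$49.375M) = -$668.125 million.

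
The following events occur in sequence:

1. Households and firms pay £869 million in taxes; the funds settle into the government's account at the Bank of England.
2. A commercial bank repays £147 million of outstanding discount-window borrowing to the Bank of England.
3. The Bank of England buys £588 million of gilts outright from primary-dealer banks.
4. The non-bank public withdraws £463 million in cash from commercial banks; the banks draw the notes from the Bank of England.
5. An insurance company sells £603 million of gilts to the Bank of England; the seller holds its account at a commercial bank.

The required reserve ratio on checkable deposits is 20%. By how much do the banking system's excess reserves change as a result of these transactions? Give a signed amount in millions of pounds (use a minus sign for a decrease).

-£142.2 million

Government account inflow £869 million: reserves −£869M, deposits −£869M.
Discount-window repayment £147 million: reserves −£147M, deposits 0.
OMO purchase (from banks) £588 million: reserves +£588M, deposits 0.
Currency withdrawal £463 million: reserves −£463M, deposits −£463M.
Asset purchase (from non-banks) £603 million: reserves +£603M, deposits +£603M.
Totals: Δreserves = −£288M, Δdeposits = −£729M.
Δrequired reserves = 20% × −£729M = −£145.8M.
Δexcess reserves = Δreserves − Δrequired = −£288M − (−£145.8M) = -£142.2 million.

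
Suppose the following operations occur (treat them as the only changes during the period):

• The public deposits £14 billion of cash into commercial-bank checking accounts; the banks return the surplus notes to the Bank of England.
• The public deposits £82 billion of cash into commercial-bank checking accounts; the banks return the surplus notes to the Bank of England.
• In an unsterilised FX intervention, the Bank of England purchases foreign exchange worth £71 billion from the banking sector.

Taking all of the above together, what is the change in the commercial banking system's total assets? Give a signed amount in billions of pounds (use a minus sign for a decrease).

+£96 billion

Bank of England balance sheet:
  Assets:      Foreign assets +£71B
  Liabilities: Bank reserves +£167B, Currency in circulation −£96B
Commercial banking system:
  Assets:      Reserves at CB +£167B, Foreign assets −£71B
  Liabilities: Checkable deposits +£96B
Change in total bank assets = +£96 billion.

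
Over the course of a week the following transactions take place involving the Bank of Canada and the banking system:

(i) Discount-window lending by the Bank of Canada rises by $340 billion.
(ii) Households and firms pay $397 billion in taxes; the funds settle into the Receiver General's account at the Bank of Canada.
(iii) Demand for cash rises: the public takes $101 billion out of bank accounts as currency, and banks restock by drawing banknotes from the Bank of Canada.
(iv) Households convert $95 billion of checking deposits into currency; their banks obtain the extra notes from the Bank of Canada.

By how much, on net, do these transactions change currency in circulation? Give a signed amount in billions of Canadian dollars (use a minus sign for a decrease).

+$196 billion

Bank of Canada balance sheet:
  Assets:      Loans to banks +$340B
  Liabilities: Bank reserves −$253B, Currency in circulation +$196B, Government deposits +$397B
Commercial banking system:
  Assets:      Reserves at CB −$253B
  Liabilities: Checkable deposits −$593B, Borrowings from CB +$340B
So the change in currency in circulation is +$196 billion.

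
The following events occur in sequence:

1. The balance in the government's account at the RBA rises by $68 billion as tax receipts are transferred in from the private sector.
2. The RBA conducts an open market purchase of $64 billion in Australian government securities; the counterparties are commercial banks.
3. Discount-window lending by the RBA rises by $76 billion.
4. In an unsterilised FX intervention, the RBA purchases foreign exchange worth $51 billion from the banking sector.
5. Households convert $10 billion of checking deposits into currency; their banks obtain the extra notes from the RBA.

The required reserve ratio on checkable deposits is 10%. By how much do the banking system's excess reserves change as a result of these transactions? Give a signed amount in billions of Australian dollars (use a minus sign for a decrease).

+$120.8 billion

Government account inflow $68 billion: reserves −$68B, deposits −$68B.
OMO purchase (from banks) $64 billion: reserves +$64B, deposits 0.
Discount-window loan $76 billion: reserves +$76B, deposits 0.
FX purchase $51 billion: reserves +$51B, deposits 0.
Currency withdrawal $10 billion: reserves −$10B, deposits −$10B.
Totals: Δreserves = +$113B, Δdeposits = −$78B.
Δrequired reserves = 10% × −$78B = −$7.8B.
Δexcess reserves = Δreserves − Δrequired = +$113B − (−$7.8B) = +$120.8 billion.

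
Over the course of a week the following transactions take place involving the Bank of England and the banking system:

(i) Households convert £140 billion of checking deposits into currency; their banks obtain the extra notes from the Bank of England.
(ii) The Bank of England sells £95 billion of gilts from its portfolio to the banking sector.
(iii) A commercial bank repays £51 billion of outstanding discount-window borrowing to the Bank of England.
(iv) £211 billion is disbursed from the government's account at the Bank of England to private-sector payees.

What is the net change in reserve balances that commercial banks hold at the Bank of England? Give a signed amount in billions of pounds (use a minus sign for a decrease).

-£75 billion

Currency withdrawal £140 billion: banks swap reserves for currency → −£140B.
OMO sale (to banks) £95 billion: the buying banks pay out of their reserve balances → −£95B.
Discount-window repayment £51 billion: repayment is debited from reserves → −£51B.
Government spending £211 billion: government payments flow into bank reserve accounts → +£211B.
Net: −140 − 95 − 51 + 211 = -£75 billion.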